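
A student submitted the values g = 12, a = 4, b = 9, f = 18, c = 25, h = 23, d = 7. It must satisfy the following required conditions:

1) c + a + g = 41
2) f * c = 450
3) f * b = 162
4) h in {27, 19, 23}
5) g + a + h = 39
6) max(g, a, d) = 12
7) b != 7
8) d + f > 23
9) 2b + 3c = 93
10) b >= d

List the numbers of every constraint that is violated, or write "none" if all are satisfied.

Yes — all constraints hold.

1) c + a + g = 25 + 4 + 12 = 41 — holds.
2) f * c = 18 * 25 = 450 — holds.
3) f * b = 18 * 9 = 162 — holds.
4) h = 23 is in {27, 19, 23} — holds.
5) g + a + h = 12 + 4 + 23 = 39 — holds.
6) max(12, 4, 7) = 12 — holds.
7) b = 9, and 9 ≠ 7 — holds.
8) d + f = 7 + 18 = 25; 25 > 23 — holds.
9) 2b + 3c = 2(9) + 3(25) = 93 — holds.
10) b = 9, d = 7; 9 ≥ 7 — holds.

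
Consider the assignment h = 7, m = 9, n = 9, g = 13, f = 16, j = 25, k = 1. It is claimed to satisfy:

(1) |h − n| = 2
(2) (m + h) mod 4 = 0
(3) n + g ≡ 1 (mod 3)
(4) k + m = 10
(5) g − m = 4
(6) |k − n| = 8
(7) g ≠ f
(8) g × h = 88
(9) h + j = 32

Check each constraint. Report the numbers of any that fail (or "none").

(1) |7 − 9| = 2  OK
(2) m + h = 16; 16 mod 4 = 0  OK
(3) n + g = 22; 22 mod 3 = 1  OK
(4) k + m = 1 + 9 = 10  OK
(5) g − m = 13 − 9 = 4  OK
(6) |1 − 9| = 8  OK
(7) g = 13, f = 16; distinct  OK
(8) g × h = 13 × 7 = 91, not 88  FAIL
(9) h + j = 7 + 25 = 32  OK

No — constraint 8 is not satisfied.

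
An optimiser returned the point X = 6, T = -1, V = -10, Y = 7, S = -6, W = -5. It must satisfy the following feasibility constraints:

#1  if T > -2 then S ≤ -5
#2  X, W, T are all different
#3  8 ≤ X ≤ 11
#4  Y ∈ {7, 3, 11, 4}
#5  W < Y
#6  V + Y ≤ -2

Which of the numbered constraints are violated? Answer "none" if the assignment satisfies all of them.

Constraint 3 is violated.

#1 T = -1 > -2, so we need S ≤ -5; S = -6 ≤ -5  true
#2 values 6, -5, -1 are pairwise distinct  true
#3 X = 6 is outside [8, 11]  false
#4 Y = 7 is in {7, 3, 11, 4}  true
#5 W = -5, Y = 7; -5 < 7  true
#6 V + Y = -10 + 7 = -3; -3 ≤ -2  true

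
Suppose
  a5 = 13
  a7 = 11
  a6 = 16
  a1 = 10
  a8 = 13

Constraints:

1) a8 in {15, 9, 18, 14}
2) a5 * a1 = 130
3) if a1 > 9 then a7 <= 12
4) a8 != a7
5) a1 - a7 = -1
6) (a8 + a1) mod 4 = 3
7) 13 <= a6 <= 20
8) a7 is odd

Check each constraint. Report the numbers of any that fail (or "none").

1) a8 = 13 is not in {15, 9, 18, 14} — violated.
2) a5 * a1 = 13 * 10 = 130 — satisfied.
3) a1 = 10 > 9, so we need a7 ≤ 12; a7 = 11 ≤ 12 — satisfied.
4) a8 = 13, a7 = 11; distinct — satisfied.
5) a1 - a7 = 10 - 11 = -1 — satisfied.
6) a8 + a1 = 23; 23 mod 4 = 3 — satisfied.
7) a6 = 16 lies in [13, 20] — satisfied.
8) a7 = 11 is odd — satisfied.

The assignment fails constraint 1.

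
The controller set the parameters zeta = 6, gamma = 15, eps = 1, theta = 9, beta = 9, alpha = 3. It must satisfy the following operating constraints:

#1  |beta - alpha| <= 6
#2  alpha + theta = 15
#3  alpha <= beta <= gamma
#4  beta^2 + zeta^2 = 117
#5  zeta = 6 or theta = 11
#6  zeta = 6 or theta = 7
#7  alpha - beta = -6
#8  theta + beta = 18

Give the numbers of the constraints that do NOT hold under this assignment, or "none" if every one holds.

Constraint 2 is violated.

#1 |9 - 3| = 6; 6 ≤ 6  holds
#2 alpha + theta = 3 + 9 = 12, not 15  fails
#3 values 3 <= 9 <= 15  holds
#4 beta^2 + zeta^2 = 9^2 + 6^2 = 81 + 36 = 117  holds
#5 zeta = 6 = 6 (first disjunct)  holds
#6 zeta = 6 = 6 (first disjunct)  holds
#7 alpha - beta = 3 - 9 = -6  holds
#8 theta + beta = 9 + 9 = 18  holds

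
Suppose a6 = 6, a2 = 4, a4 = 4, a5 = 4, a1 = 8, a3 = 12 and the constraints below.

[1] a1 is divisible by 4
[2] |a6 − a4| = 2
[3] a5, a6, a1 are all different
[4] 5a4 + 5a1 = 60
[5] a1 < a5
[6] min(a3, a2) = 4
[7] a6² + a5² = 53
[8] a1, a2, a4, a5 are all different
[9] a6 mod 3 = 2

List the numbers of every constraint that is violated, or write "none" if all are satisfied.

Violated: 5, 7, 8, and 9.

[1] 8 / 4 = 2, so 4 divides 8 — OK.
[2] |6 − 4| = 2 — OK.
[3] values 4, 6, 8 are pairwise distinct — OK.
[4] 5a4 + 5a1 = 5(4) + 5(8) = 60 — OK.
[5] a1 = 8, a5 = 4; 8 ≥ 4 (want <) — violated.
[6] min(12, 4) = 4 — OK.
[7] a6² + a5² = 6² + 4² = 36 + 16 = 52, not 53 — violated.
[8] a2 = a4 = 4, not all different — violated.
[9] 6 mod 3 = 0, not 2 — violated.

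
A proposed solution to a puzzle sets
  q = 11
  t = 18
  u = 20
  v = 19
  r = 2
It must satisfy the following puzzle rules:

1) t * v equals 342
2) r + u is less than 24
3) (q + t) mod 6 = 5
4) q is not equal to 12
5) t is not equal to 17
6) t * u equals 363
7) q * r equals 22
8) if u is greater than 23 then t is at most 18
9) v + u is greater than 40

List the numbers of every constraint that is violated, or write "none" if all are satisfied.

Constraints 6 and 9 are violated.

1) t * v = 18 * 19 = 342  yes
2) r + u = 2 + 20 = 22; 22 < 24  yes
3) q + t = 29; 29 mod 6 = 5  yes
4) q = 11, and 11 ≠ 12  yes
5) t = 18, and 18 ≠ 17  yes
6) t * u = 18 * 20 = 360, not 363  no
7) q * r = 11 * 2 = 22  yes
8) u = 20, not > 23; antecedent false, conditional vacuously true  yes
9) v + u = 19 + 20 = 39; 39 ≤ 40, bound 40 not met  no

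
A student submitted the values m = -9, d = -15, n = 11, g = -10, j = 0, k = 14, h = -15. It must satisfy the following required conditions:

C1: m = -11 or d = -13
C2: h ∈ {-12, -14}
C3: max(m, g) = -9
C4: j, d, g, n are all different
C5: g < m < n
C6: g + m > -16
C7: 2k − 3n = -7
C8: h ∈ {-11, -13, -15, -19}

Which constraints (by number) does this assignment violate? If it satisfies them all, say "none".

Constraints 1, 2, 6, and 7 are violated.

C1: m = -9 ≠ -11 and d = -15 ≠ -13; both disjuncts false — violated.
C2: h = -15 is not in {-12, -14} — violated.
C3: max(-9, -10) = -9 — satisfied.
C4: values 0, -15, -10, 11 are pairwise distinct — satisfied.
C5: values -10 < -9 < 11 — satisfied.
C6: g + m = -10 + (-9) = -19; -19 ≤ -16, bound -16 not met — violated.
C7: 2k − 3n = 2(14) − 3(11) = -5, not -7 — violated.
C8: h = -15 is in {-11, -13, -15, -19} — satisfied.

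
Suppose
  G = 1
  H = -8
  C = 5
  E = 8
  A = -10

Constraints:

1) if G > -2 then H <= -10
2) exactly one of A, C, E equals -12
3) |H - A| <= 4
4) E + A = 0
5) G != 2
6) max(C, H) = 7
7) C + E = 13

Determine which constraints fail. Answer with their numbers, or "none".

Violated: 1, 2, 4, 6.

1) G = 1 > -2, so we need H ≤ -10; but H = -8 > -10 — fails.
2) A=-10, C=5, E=8; 0 of them equal -12, not exactly one — fails.
3) |-8 - (-10)| = 2; 2 ≤ 4 — holds.
4) E + A = 8 + (-10) = -2, not 0 — fails.
5) G = 1, and 1 ≠ 2 — holds.
6) max(5, -8) = 5, not 7 — fails.
7) C + E = 5 + 8 = 13 — holds.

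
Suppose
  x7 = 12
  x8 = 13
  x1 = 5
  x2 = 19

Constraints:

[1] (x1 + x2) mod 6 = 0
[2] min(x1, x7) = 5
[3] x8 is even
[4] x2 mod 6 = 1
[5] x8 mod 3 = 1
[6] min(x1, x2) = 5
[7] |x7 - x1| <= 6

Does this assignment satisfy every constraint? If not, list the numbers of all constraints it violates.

[1] x1 + x2 = 24; 24 mod 6 = 0  holds
[2] min(5, 12) = 5  holds
[3] x8 = 13 is odd  fails
[4] 19 mod 6 = 1  holds
[5] 13 mod 3 = 1  holds
[6] min(5, 19) = 5  holds
[7] |12 - 5| = 7; 7 > 6, exceeds bound 6  fails

Violated: 3, 7.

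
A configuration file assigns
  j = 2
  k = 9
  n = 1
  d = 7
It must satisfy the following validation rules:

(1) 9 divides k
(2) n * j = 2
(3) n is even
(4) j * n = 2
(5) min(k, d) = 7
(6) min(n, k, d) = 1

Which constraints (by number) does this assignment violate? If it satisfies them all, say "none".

(1) 9 / 9 = 1, so 9 divides 9 — holds.
(2) n * j = 1 * 2 = 2 — holds.
(3) n = 1 is odd — does not hold.
(4) j * n = 2 * 1 = 2 — holds.
(5) min(9, 7) = 7 — holds.
(6) min(1, 9, 7) = 1 — holds.

The assignment fails constraint 3.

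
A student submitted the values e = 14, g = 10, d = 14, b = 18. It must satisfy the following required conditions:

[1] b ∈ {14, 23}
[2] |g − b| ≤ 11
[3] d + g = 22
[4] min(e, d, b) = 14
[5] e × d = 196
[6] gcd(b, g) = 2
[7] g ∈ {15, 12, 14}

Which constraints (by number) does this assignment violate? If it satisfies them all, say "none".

No — constraints 1, 3, and 7 are not satisfied.

[1] b = 18 is not in {14, 23}  ✗
[2] |10 − 18| = 8; 8 ≤ 11  ✓
[3] d + g = 14 + 10 = 24, not 22  ✗
[4] min(14, 14, 18) = 14  ✓
[5] e × d = 14 × 14 = 196  ✓
[6] gcd(18, 10) = 2  ✓
[7] g = 10 is not in {15, 12, 14}  ✗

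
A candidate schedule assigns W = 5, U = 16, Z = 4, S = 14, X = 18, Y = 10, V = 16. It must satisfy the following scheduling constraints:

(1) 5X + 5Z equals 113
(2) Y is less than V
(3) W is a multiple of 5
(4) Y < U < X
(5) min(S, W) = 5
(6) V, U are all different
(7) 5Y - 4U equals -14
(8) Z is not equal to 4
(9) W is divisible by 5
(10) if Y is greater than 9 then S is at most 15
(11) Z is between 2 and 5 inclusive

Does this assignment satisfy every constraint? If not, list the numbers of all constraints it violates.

The assignment fails constraints 1, 6, 8.

(1) 5X + 5Z = 5(18) + 5(4) = 110, not 113 — violated.
(2) Y = 10, V = 16; 10 < 16 — satisfied.
(3) 5 / 5 = 1, so 5 divides 5 — satisfied.
(4) values 10 < 16 < 18 — satisfied.
(5) min(14, 5) = 5 — satisfied.
(6) V = U = 16, not all different — violated.
(7) 5Y - 4U = 5(10) - 4(16) = -14 — satisfied.
(8) Z = 4, but 4 is required to differ — violated.
(9) 5 / 5 = 1, so 5 divides 5 — satisfied.
(10) Y = 10 > 9, so we need S ≤ 15; S = 14 ≤ 15 — satisfied.
(11) Z = 4 lies in [2, 5] — satisfied.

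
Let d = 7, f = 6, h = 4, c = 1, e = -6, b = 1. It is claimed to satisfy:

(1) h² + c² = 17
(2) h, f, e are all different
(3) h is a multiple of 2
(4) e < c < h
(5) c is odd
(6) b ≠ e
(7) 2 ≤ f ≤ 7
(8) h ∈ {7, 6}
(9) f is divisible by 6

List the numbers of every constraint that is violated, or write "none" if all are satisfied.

Constraint 8 does not hold.

(1) h² + c² = 4² + 1² = 16 + 1 = 17 — holds.
(2) values 4, 6, -6 are pairwise distinct — holds.
(3) 4 / 2 = 2, so 2 divides 4 — holds.
(4) values -6 < 1 < 4 — holds.
(5) c = 1 is odd — holds.
(6) b = 1, e = -6; distinct — holds.
(7) f = 6 lies in [2, 7] — holds.
(8) h = 4 is not in {7, 6} — does not hold.
(9) 6 / 6 = 1, so 6 divides 6 — holds.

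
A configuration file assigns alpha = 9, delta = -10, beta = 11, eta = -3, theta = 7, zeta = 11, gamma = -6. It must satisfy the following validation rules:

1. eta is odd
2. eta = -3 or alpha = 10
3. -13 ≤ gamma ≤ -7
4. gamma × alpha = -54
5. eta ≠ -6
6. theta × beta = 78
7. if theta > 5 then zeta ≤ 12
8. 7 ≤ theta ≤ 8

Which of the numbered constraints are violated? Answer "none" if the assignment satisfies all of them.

1. eta = -3 is odd  true
2. eta = -3 = -3 (first disjunct)  true
3. gamma = -6 is outside [-13, -7]  false
4. gamma × alpha = -6 × 9 = -54  true
5. eta = -3, and -3 ≠ -6  true
6. theta × beta = 7 × 11 = 77, not 78  false
7. theta = 7 > 5, so we need zeta ≤ 12; zeta = 11 ≤ 12  true
8. theta = 7 lies in [7, 8]  true

Constraints 3 and 6 do not hold.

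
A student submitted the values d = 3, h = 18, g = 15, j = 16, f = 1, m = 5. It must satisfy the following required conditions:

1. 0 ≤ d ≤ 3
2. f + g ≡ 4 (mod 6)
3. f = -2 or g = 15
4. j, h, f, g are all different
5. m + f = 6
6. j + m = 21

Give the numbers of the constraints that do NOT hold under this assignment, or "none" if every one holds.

All constraints are satisfied.

1. d = 3 lies in [0, 3]  OK
2. f + g = 16; 16 mod 6 = 4  OK
3. f = 1 ≠ -2, but g = 15 = 15 (second disjunct)  OK
4. values 16, 18, 1, 15 are pairwise distinct  OK
5. m + f = 5 + 1 = 6  OK
6. j + m = 16 + 5 = 21  OK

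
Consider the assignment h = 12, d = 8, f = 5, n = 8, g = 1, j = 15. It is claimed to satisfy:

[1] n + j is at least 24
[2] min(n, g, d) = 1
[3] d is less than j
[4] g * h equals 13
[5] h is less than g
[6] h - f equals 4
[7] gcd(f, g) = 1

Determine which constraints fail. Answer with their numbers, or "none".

[1] n + j = 8 + 15 = 23; 23 < 24, bound 24 not met — violated.
[2] min(8, 1, 8) = 1 — satisfied.
[3] d = 8, j = 15; 8 < 15 — satisfied.
[4] g * h = 1 * 12 = 12, not 13 — violated.
[5] h = 12, g = 1; 12 ≥ 1 (want <) — violated.
[6] h - f = 12 - 5 = 7, not 4 — violated.
[7] gcd(5, 1) = 1 — satisfied.

Violated: 1, 4, 5, 6.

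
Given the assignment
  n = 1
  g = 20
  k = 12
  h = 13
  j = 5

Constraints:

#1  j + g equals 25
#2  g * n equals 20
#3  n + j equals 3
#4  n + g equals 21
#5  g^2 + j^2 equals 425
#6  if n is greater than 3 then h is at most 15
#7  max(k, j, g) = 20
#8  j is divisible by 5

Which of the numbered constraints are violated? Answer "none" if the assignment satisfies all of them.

Violated: 3.

#1 j + g = 5 + 20 = 25  OK
#2 g * n = 20 * 1 = 20  OK
#3 n + j = 1 + 5 = 6, not 3  FAIL
#4 n + g = 1 + 20 = 21  OK
#5 g^2 + j^2 = 20^2 + 5^2 = 400 + 25 = 425  OK
#6 n = 1, not > 3; antecedent false, conditional vacuously true  OK
#7 max(12, 5, 20) = 20  OK
#8 5 / 5 = 1, so 5 divides 5  OK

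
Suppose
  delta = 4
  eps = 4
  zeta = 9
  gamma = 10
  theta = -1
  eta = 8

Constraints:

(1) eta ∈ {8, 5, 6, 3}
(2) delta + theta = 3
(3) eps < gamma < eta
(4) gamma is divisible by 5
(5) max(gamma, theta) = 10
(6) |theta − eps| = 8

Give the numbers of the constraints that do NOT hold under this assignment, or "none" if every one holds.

(1) eta = 8 is in {8, 5, 6, 3}  yes
(2) delta + theta = 4 + (-1) = 3  yes
(3) values 4, 10, 8; gamma = 10 is not < eta = 8  no
(4) 10 / 5 = 2, so 5 divides 10  yes
(5) max(10, -1) = 10  yes
(6) |-1 − 4| = 5, not 8  no

Constraints 3 and 6 do not hold.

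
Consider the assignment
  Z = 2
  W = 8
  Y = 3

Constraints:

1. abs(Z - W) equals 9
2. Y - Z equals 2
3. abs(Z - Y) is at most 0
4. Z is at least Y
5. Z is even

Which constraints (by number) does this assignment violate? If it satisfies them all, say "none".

Constraints 1, 2, 3, 4 are violated.

1. abs(2 - 8) = 6, not 9 — violated.
2. Y - Z = 3 - 2 = 1, not 2 — violated.
3. abs(2 - 3) = 1; 1 > 0, exceeds bound 0 — violated.
4. Z = 2, Y = 3; 2 < 3 (want ≥) — violated.
5. Z = 2 is even — satisfied.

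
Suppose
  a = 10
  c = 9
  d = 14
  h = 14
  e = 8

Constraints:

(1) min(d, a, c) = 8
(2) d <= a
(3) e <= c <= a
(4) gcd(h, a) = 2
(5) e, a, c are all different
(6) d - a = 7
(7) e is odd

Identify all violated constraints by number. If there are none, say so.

Constraints 1, 2, 6, and 7 do not hold.

(1) min(14, 10, 9) = 9, not 8 — fails.
(2) d = 14, a = 10; 14 > 10 (want ≤) — fails.
(3) values 8 <= 9 <= 10 — holds.
(4) gcd(14, 10) = 2 — holds.
(5) values 8, 10, 9 are pairwise distinct — holds.
(6) d - a = 14 - 10 = 4, not 7 — fails.
(7) e = 8 is even — fails.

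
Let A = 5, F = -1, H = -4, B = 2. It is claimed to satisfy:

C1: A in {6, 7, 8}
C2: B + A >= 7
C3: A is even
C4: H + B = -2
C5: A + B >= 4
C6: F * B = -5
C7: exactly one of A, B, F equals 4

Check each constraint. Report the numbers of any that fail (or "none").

No — constraints 1, 3, 6, and 7 are not satisfied.

C1: A = 5 is not in {6, 7, 8} — fails.
C2: B + A = 2 + 5 = 7; 7 ≥ 7 — holds.
C3: A = 5 is odd — fails.
C4: H + B = -4 + 2 = -2 — holds.
C5: A + B = 5 + 2 = 7; 7 ≥ 4 — holds.
C6: F * B = -1 * 2 = -2, not -5 — fails.
C7: A=5, B=2, F=-1; 0 of them equal 4, not exactly one — fails.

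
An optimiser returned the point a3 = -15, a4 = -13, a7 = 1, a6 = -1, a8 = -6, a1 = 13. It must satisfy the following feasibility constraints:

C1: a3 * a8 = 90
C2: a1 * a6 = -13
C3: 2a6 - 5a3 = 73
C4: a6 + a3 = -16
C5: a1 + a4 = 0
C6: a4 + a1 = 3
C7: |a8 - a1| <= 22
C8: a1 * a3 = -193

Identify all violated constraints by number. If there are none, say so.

C1: a3 * a8 = -15 * (-6) = 90  true
C2: a1 * a6 = 13 * (-1) = -13  true
C3: 2a6 - 5a3 = 2(-1) - 5(-15) = 73  true
C4: a6 + a3 = -1 + (-15) = -16  true
C5: a1 + a4 = 13 + (-13) = 0  true
C6: a4 + a1 = -13 + 13 = 0, not 3  false
C7: |-6 - 13| = 19; 19 ≤ 22  true
C8: a1 * a3 = 13 * (-15) = -195, not -193  false

Violated: 6 and 8.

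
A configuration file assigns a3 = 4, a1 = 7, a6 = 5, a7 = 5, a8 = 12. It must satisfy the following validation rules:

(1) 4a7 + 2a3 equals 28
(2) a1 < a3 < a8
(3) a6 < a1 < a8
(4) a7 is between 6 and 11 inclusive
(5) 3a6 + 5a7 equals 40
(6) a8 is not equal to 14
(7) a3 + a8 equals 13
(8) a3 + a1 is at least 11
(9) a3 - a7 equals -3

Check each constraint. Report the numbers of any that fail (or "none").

Constraints 2, 4, 7, 9 do not hold.

(1) 4a7 + 2a3 = 4(5) + 2(4) = 28 — holds.
(2) values 7, 4, 12; a1 = 7 is not < a3 = 4 — fails.
(3) values 5 < 7 < 12 — holds.
(4) a7 = 5 is outside [6, 11] — fails.
(5) 3a6 + 5a7 = 3(5) + 5(5) = 40 — holds.
(6) a8 = 12, and 12 ≠ 14 — holds.
(7) a3 + a8 = 4 + 12 = 16, not 13 — fails.
(8) a3 + a1 = 4 + 7 = 11; 11 ≥ 11 — holds.
(9) a3 - a7 = 4 - 5 = -1, not -3 — fails.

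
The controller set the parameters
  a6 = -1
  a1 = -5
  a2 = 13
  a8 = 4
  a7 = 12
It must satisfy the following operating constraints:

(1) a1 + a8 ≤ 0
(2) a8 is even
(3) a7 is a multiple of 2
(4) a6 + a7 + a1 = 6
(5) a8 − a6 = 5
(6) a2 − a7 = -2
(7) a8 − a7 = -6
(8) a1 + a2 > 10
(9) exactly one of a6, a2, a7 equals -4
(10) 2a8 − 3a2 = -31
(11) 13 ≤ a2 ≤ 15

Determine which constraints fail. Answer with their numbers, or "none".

No — constraints 6, 7, 8, and 9 are not satisfied.

(1) a1 + a8 = -5 + 4 = -1; -1 ≤ 0  yes
(2) a8 = 4 is even  yes
(3) 12 / 2 = 6, so 2 divides 12  yes
(4) a6 + a7 + a1 = -1 + 12 + (-5) = 6  yes
(5) a8 − a6 = 4 − (-1) = 5  yes
(6) a2 − a7 = 13 − 12 = 1, not -2  no
(7) a8 − a7 = 4 − 12 = -8, not -6  no
(8) a1 + a2 = -5 + 13 = 8; 8 ≤ 10, bound 10 not met  no
(9) a6=-1, a2=13, a7=12; 0 of them equal -4, not exactly one  no
(10) 2a8 − 3a2 = 2(4) − 3(13) = -31  yes
(11) a2 = 13 lies in [13, 15]  yes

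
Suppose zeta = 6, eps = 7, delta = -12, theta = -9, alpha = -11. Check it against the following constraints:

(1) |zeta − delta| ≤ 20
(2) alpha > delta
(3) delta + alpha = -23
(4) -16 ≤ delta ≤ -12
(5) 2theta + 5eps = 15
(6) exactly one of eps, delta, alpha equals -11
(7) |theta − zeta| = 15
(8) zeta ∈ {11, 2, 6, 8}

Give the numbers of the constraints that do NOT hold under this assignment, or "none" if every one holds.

(1) |6 − (-12)| = 18; 18 ≤ 20 — satisfied.
(2) alpha = -11, delta = -12; -11 > -12 — satisfied.
(3) delta + alpha = -12 + (-11) = -23 — satisfied.
(4) delta = -12 lies in [-16, -12] — satisfied.
(5) 2theta + 5eps = 2(-9) + 5(7) = 17, not 15 — violated.
(6) eps=7, delta=-12, alpha=-11; 1 of them equals -11 — satisfied.
(7) |-9 − 6| = 15 — satisfied.
(8) zeta = 6 is in {11, 2, 6, 8} — satisfied.

Violated: 5.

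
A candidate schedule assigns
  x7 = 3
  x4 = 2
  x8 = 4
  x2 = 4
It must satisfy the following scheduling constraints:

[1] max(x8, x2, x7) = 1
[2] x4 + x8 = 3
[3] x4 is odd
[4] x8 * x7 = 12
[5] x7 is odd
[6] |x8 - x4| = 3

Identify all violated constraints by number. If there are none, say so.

[1] max(4, 4, 3) = 4, not 1  fails
[2] x4 + x8 = 2 + 4 = 6, not 3  fails
[3] x4 = 2 is even  fails
[4] x8 * x7 = 4 * 3 = 12  holds
[5] x7 = 3 is odd  holds
[6] |4 - 2| = 2, not 3  fails

Violated: 1, 2, 3, and 6.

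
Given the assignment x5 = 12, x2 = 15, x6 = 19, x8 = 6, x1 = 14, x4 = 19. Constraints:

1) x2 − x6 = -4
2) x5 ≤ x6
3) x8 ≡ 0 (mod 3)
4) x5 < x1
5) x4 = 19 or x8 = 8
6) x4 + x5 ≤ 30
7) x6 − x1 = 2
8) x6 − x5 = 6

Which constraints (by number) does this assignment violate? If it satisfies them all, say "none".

Constraints 6, 7, and 8 do not hold.

1) x2 − x6 = 15 − 19 = -4  holds
2) x5 = 12, x6 = 19; 12 ≤ 19  holds
3) 6 mod 3 = 0  holds
4) x5 = 12, x1 = 14; 12 < 14  holds
5) x4 = 19 = 19 (first disjunct)  holds
6) x4 + x5 = 19 + 12 = 31; 31 > 30, bound 30 not met  fails
7) x6 − x1 = 19 − 14 = 5, not 2  fails
8) x6 − x5 = 19 − 12 = 7, not 6  fails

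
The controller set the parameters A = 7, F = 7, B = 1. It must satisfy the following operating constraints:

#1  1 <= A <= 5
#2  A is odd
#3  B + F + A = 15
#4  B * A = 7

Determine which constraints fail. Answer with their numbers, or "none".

No — constraint 1 is not satisfied.

#1 A = 7 is outside [1, 5] — violated.
#2 A = 7 is odd — satisfied.
#3 B + F + A = 1 + 7 + 7 = 15 — satisfied.
#4 B * A = 1 * 7 = 7 — satisfied.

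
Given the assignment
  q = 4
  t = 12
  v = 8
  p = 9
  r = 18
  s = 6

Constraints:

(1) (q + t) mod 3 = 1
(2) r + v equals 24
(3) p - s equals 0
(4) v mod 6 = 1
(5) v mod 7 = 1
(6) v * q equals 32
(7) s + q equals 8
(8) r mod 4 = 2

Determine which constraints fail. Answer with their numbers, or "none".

The assignment fails constraints 2, 3, 4, and 7.

(1) q + t = 16; 16 mod 3 = 1  ✔
(2) r + v = 18 + 8 = 26, not 24  ✘
(3) p - s = 9 - 6 = 3, not 0  ✘
(4) 8 mod 6 = 2, not 1  ✘
(5) 8 mod 7 = 1  ✔
(6) v * q = 8 * 4 = 32  ✔
(7) s + q = 6 + 4 = 10, not 8  ✘
(8) 18 mod 4 = 2  ✔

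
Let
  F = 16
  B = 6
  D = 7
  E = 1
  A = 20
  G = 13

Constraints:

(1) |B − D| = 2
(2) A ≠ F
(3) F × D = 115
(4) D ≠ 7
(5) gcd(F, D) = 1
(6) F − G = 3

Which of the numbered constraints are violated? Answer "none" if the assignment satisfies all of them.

Constraints 1, 3, and 4 are violated.

(1) |6 − 7| = 1, not 2 — violated.
(2) A = 20, F = 16; distinct — OK.
(3) F × D = 16 × 7 = 112, not 115 — violated.
(4) D = 7, but 7 is required to differ — violated.
(5) gcd(16, 7) = 1 — OK.
(6) F − G = 16 − 13 = 3 — OK.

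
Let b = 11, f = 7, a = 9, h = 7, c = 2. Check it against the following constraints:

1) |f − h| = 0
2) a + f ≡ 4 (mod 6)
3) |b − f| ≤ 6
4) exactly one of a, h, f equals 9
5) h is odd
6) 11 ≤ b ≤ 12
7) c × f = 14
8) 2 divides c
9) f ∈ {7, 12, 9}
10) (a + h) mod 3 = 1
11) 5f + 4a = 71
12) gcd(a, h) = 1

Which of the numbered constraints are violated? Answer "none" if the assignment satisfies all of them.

1) |7 − 7| = 0 — holds.
2) a + f = 16; 16 mod 6 = 4 — holds.
3) |11 − 7| = 4; 4 ≤ 6 — holds.
4) a=9, h=7, f=7; 1 of them equals 9 — holds.
5) h = 7 is odd — holds.
6) b = 11 lies in [11, 12] — holds.
7) c × f = 2 × 7 = 14 — holds.
8) 2 / 2 = 1, so 2 divides 2 — holds.
9) f = 7 is in {7, 12, 9} — holds.
10) a + h = 16; 16 mod 3 = 1 — holds.
11) 5f + 4a = 5(7) + 4(9) = 71 — holds.
12) gcd(9, 7) = 1 — holds.

Yes — all constraints hold.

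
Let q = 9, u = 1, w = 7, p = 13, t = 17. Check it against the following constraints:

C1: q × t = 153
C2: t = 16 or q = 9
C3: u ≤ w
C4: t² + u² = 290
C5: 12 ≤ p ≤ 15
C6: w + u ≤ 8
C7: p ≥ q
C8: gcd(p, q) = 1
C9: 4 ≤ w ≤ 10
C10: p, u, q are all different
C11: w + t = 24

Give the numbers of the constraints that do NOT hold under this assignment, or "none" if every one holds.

No violations.

C1: q × t = 9 × 17 = 153 — OK.
C2: t = 17 ≠ 16, but q = 9 = 9 (second disjunct) — OK.
C3: u = 1, w = 7; 1 ≤ 7 — OK.
C4: t² + u² = 17² + 1² = 289 + 1 = 290 — OK.
C5: p = 13 lies in [12, 15] — OK.
C6: w + u = 7 + 1 = 8; 8 ≤ 8 — OK.
C7: p = 13, q = 9; 13 ≥ 9 — OK.
C8: gcd(13, 9) = 1 — OK.
C9: w = 7 lies in [4, 10] — OK.
C10: values 13, 1, 9 are pairwise distinct — OK.
C11: w + t = 7 + 17 = 24 — OK.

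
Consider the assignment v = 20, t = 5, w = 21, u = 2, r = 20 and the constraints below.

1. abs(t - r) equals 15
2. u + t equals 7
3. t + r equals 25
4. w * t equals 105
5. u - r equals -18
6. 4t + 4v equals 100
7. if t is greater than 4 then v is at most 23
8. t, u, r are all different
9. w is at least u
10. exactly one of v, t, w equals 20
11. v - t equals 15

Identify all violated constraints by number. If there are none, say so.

All constraints are satisfied.

1. abs(5 - 20) = 15 — holds.
2. u + t = 2 + 5 = 7 — holds.
3. t + r = 5 + 20 = 25 — holds.
4. w * t = 21 * 5 = 105 — holds.
5. u - r = 2 - 20 = -18 — holds.
6. 4t + 4v = 4(5) + 4(20) = 100 — holds.
7. t = 5 > 4, so we need v ≤ 23; v = 20 ≤ 23 — holds.
8. values 5, 2, 20 are pairwise distinct — holds.
9. w = 21, u = 2; 21 ≥ 2 — holds.
10. v=20, t=5, w=21; 1 of them equals 20 — holds.
11. v - t = 20 - 5 = 15 — holds.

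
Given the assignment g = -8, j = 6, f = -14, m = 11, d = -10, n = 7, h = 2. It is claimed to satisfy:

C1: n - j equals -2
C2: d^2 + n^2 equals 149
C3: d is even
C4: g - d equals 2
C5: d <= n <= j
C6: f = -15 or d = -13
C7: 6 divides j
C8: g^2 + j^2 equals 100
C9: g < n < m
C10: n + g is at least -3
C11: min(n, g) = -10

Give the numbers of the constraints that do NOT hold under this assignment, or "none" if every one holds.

Constraints 1, 5, 6, and 11 do not hold.

C1: n - j = 7 - 6 = 1, not -2 — does not hold.
C2: d^2 + n^2 = (-10)^2 + 7^2 = 100 + 49 = 149 — holds.
C3: d = -10 is even — holds.
C4: g - d = -8 - (-10) = 2 — holds.
C5: values -10, 7, 6; n = 7 is not <= j = 6 — does not hold.
C6: f = -14 ≠ -15 and d = -10 ≠ -13; both disjuncts false — does not hold.
C7: 6 / 6 = 1, so 6 divides 6 — holds.
C8: g^2 + j^2 = (-8)^2 + 6^2 = 64 + 36 = 100 — holds.
C9: values -8 < 7 < 11 — holds.
C10: n + g = 7 + (-8) = -1; -1 ≥ -3 — holds.
C11: min(7, -8) = -8, not -10 — does not hold.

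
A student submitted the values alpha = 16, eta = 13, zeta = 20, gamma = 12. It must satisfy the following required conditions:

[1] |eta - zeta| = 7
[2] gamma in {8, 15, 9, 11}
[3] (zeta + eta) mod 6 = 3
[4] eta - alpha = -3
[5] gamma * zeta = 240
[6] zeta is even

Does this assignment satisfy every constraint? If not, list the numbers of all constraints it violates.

[1] |13 - 20| = 7 — holds.
[2] gamma = 12 is not in {8, 15, 9, 11} — does not hold.
[3] zeta + eta = 33; 33 mod 6 = 3 — holds.
[4] eta - alpha = 13 - 16 = -3 — holds.
[5] gamma * zeta = 12 * 20 = 240 — holds.
[6] zeta = 20 is even — holds.

The assignment fails constraint 2.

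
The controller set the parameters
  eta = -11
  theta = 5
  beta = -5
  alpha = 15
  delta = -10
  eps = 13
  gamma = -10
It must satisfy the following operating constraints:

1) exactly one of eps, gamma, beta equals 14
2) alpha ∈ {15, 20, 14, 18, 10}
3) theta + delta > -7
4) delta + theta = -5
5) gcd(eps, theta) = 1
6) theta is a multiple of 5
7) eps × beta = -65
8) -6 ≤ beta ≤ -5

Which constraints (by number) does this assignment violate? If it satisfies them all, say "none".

1) eps=13, gamma=-10, beta=-5; 0 of them equal 14, not exactly one — violated.
2) alpha = 15 is in {15, 20, 14, 18, 10} — OK.
3) theta + delta = 5 + (-10) = -5; -5 > -7 — OK.
4) delta + theta = -10 + 5 = -5 — OK.
5) gcd(13, 5) = 1 — OK.
6) 5 / 5 = 1, so 5 divides 5 — OK.
7) eps × beta = 13 × (-5) = -65 — OK.
8) beta = -5 lies in [-6, -5] — OK.

No — constraint 1 is not satisfied.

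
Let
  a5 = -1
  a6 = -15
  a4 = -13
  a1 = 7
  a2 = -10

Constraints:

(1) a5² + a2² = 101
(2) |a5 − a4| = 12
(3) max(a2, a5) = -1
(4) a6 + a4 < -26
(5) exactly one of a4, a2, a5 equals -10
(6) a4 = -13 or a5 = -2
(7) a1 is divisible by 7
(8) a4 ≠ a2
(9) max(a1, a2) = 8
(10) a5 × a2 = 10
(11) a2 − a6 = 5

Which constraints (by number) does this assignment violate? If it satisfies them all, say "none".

(1) a5² + a2² = (-1)² + (-10)² = 1 + 100 = 101 — holds.
(2) |-1 − (-13)| = 12 — holds.
(3) max(-10, -1) = -1 — holds.
(4) a6 + a4 = -15 + (-13) = -28; -28 < -26 — holds.
(5) a4=-13, a2=-10, a5=-1; 1 of them equals -10 — holds.
(6) a4 = -13 = -13 (first disjunct) — holds.
(7) 7 / 7 = 1, so 7 divides 7 — holds.
(8) a4 = -13, a2 = -10; distinct — holds.
(9) max(7, -10) = 7, not 8 — fails.
(10) a5 × a2 = -1 × (-10) = 10 — holds.
(11) a2 − a6 = -10 − (-15) = 5 — holds.

No — constraint 9 is not satisfied.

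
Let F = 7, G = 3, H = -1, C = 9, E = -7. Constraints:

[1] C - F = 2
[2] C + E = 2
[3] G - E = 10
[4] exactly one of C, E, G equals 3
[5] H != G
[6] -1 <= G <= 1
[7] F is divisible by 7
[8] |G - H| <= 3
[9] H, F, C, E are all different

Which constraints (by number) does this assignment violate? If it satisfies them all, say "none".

[1] C - F = 9 - 7 = 2 — holds.
[2] C + E = 9 + (-7) = 2 — holds.
[3] G - E = 3 - (-7) = 10 — holds.
[4] C=9, E=-7, G=3; 1 of them equals 3 — holds.
[5] H = -1, G = 3; distinct — holds.
[6] G = 3 is outside [-1, 1] — fails.
[7] 7 / 7 = 1, so 7 divides 7 — holds.
[8] |3 - (-1)| = 4; 4 > 3, exceeds bound 3 — fails.
[9] values -1, 7, 9, -7 are pairwise distinct — holds.

The assignment fails constraints 6, 8.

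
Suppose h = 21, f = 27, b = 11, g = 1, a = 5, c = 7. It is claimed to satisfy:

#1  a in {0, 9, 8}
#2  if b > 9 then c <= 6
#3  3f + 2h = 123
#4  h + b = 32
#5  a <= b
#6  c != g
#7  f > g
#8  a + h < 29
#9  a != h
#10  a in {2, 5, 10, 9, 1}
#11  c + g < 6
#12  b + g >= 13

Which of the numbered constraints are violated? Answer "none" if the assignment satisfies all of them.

Constraints 1, 2, 11, and 12 do not hold.

#1 a = 5 is not in {0, 9, 8} — does not hold.
#2 b = 11 > 9, so we need c ≤ 6; but c = 7 > 6 — does not hold.
#3 3f + 2h = 3(27) + 2(21) = 123 — holds.
#4 h + b = 21 + 11 = 32 — holds.
#5 a = 5, b = 11; 5 ≤ 11 — holds.
#6 c = 7, g = 1; distinct — holds.
#7 f = 27, g = 1; 27 > 1 — holds.
#8 a + h = 5 + 21 = 26; 26 < 29 — holds.
#9 a = 5, h = 21; distinct — holds.
#10 a = 5 is in {2, 5, 10, 9, 1} — holds.
#11 c + g = 7 + 1 = 8; 8 ≥ 6, bound 6 not met — does not hold.
#12 b + g = 11 + 1 = 12; 12 < 13, bound 13 not met — does not hold.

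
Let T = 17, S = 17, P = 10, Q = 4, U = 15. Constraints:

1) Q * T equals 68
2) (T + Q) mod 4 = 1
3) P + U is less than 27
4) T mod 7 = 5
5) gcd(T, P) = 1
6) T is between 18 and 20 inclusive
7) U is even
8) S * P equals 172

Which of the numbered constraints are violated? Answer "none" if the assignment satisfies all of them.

Constraints 4, 6, 7, 8 are violated.

1) Q * T = 4 * 17 = 68 — satisfied.
2) T + Q = 21; 21 mod 4 = 1 — satisfied.
3) P + U = 10 + 15 = 25; 25 < 27 — satisfied.
4) 17 mod 7 = 3, not 5 — violated.
5) gcd(17, 10) = 1 — satisfied.
6) T = 17 is outside [18, 20] — violated.
7) U = 15 is odd — violated.
8) S * P = 17 * 10 = 170, not 172 — violated.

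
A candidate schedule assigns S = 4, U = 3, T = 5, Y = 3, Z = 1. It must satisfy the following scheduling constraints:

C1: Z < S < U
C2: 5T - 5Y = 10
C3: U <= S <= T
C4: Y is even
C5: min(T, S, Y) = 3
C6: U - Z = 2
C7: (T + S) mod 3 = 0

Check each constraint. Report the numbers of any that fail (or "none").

C1: values 1, 4, 3; S = 4 is not < U = 3 — does not hold.
C2: 5T - 5Y = 5(5) - 5(3) = 10 — holds.
C3: values 3 <= 4 <= 5 — holds.
C4: Y = 3 is odd — does not hold.
C5: min(5, 4, 3) = 3 — holds.
C6: U - Z = 3 - 1 = 2 — holds.
C7: T + S = 9; 9 mod 3 = 0 — holds.

Constraints 1 and 4 are violated.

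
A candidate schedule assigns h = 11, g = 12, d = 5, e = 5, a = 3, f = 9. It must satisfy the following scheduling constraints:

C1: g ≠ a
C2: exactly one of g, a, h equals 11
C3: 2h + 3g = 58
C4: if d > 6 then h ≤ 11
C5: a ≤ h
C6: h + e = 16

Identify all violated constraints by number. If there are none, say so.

C1: g = 12, a = 3; distinct — satisfied.
C2: g=12, a=3, h=11; 1 of them equals 11 — satisfied.
C3: 2h + 3g = 2(11) + 3(12) = 58 — satisfied.
C4: d = 5, not > 6; antecedent false, conditional vacuously true — satisfied.
C5: a = 3, h = 11; 3 ≤ 11 — satisfied.
C6: h + e = 11 + 5 = 16 — satisfied.

None — every constraint holds.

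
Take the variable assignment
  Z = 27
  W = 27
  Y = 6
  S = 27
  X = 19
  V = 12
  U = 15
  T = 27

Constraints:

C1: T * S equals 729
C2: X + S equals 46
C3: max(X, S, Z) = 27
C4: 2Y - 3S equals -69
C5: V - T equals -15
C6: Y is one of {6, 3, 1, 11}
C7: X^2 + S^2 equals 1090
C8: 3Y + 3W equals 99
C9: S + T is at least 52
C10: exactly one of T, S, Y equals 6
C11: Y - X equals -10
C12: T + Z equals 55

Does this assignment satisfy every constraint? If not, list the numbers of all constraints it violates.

The assignment fails constraints 11, 12.

C1: T * S = 27 * 27 = 729  true
C2: X + S = 19 + 27 = 46  true
C3: max(19, 27, 27) = 27  true
C4: 2Y - 3S = 2(6) - 3(27) = -69  true
C5: V - T = 12 - 27 = -15  true
C6: Y = 6 is in {6, 3, 1, 11}  true
C7: X^2 + S^2 = 19^2 + 27^2 = 361 + 729 = 1090  true
C8: 3Y + 3W = 3(6) + 3(27) = 99  true
C9: S + T = 27 + 27 = 54; 54 ≥ 52  true
C10: T=27, S=27, Y=6; 1 of them equals 6  true
C11: Y - X = 6 - 19 = -13, not -10  false
C12: T + Z = 27 + 27 = 54, not 55  false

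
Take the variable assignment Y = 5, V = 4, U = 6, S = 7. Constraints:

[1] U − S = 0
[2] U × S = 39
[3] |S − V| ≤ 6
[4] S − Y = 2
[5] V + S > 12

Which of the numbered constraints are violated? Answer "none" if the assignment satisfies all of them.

No — constraints 1, 2, and 5 are not satisfied.

[1] U − S = 6 − 7 = -1, not 0  no
[2] U × S = 6 × 7 = 42, not 39  no
[3] |7 − 4| = 3; 3 ≤ 6  yes
[4] S − Y = 7 − 5 = 2  yes
[5] V + S = 4 + 7 = 11; 11 ≤ 12, bound 12 not met  no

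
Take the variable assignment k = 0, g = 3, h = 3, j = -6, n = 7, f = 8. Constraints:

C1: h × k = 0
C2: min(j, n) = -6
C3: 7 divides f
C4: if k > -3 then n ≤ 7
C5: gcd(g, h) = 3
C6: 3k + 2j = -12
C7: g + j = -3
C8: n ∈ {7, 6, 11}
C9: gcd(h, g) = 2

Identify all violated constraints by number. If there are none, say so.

Constraints 3 and 9 do not hold.

C1: h × k = 3 × 0 = 0  ✔
C2: min(-6, 7) = -6  ✔
C3: 8 = 7×1 + 1, so 7 does not divide 8  ✘
C4: k = 0 > -3, so we need n ≤ 7; n = 7 ≤ 7  ✔
C5: gcd(3, 3) = 3  ✔
C6: 3k + 2j = 3(0) + 2(-6) = -12  ✔
C7: g + j = 3 + (-6) = -3  ✔
C8: n = 7 is in {7, 6, 11}  ✔
C9: gcd(3, 3) = 3, not 2  ✘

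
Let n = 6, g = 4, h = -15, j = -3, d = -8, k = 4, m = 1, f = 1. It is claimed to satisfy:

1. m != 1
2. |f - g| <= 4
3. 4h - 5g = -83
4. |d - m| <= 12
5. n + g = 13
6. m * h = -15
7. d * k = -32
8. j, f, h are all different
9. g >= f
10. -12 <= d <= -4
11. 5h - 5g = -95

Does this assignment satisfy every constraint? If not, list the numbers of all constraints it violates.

No — constraints 1, 3, 5 are not satisfied.

1. m = 1, but 1 is required to differ  false
2. |1 - 4| = 3; 3 ≤ 4  true
3. 4h - 5g = 4(-15) - 5(4) = -80, not -83  false
4. |-8 - 1| = 9; 9 ≤ 12  true
5. n + g = 6 + 4 = 10, not 13  false
6. m * h = 1 * (-15) = -15  true
7. d * k = -8 * 4 = -32  true
8. values -3, 1, -15 are pairwise distinct  true
9. g = 4, f = 1; 4 ≥ 1  true
10. d = -8 lies in [-12, -4]  true
11. 5h - 5g = 5(-15) - 5(4) = -95  true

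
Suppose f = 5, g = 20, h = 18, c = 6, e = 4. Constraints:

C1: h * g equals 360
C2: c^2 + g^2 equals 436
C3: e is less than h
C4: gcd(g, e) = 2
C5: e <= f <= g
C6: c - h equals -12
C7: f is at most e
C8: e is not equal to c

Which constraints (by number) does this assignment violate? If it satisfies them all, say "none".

The assignment fails constraints 4, 7.

C1: h * g = 18 * 20 = 360  OK
C2: c^2 + g^2 = 6^2 + 20^2 = 36 + 400 = 436  OK
C3: e = 4, h = 18; 4 < 18  OK
C4: gcd(20, 4) = 4, not 2  FAIL
C5: values 4 <= 5 <= 20  OK
C6: c - h = 6 - 18 = -12  OK
C7: f = 5, e = 4; 5 > 4 (want ≤)  FAIL
C8: e = 4, c = 6; distinct  OK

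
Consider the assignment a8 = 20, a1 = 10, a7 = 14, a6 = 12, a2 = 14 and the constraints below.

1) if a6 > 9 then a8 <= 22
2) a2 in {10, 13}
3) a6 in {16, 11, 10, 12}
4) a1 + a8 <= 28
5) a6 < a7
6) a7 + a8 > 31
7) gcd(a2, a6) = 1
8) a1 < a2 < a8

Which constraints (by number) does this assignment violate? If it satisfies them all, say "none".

1) a6 = 12 > 9, so we need a8 ≤ 22; a8 = 20 ≤ 22 — holds.
2) a2 = 14 is not in {10, 13} — fails.
3) a6 = 12 is in {16, 11, 10, 12} — holds.
4) a1 + a8 = 10 + 20 = 30; 30 > 28, bound 28 not met — fails.
5) a6 = 12, a7 = 14; 12 < 14 — holds.
6) a7 + a8 = 14 + 20 = 34; 34 > 31 — holds.
7) gcd(14, 12) = 2, not 1 — fails.
8) values 10 < 14 < 20 — holds.

Violated: 2, 4, and 7.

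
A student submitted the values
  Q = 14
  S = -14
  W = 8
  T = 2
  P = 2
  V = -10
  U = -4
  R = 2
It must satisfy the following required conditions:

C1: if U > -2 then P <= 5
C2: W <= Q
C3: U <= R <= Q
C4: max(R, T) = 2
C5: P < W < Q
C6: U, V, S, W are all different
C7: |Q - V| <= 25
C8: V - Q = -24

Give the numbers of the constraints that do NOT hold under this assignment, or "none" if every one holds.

Yes — all constraints hold.

C1: U = -4, not > -2; antecedent false, conditional vacuously true — OK.
C2: W = 8, Q = 14; 8 ≤ 14 — OK.
C3: values -4 <= 2 <= 14 — OK.
C4: max(2, 2) = 2 — OK.
C5: values 2 < 8 < 14 — OK.
C6: values -4, -10, -14, 8 are pairwise distinct — OK.
C7: |14 - (-10)| = 24; 24 ≤ 25 — OK.
C8: V - Q = -10 - 14 = -24 — OK.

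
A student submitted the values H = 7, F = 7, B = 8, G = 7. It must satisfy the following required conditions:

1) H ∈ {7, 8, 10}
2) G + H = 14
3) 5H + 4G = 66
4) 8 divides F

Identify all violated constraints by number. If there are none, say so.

Constraints 3 and 4 are violated.

1) H = 7 is in {7, 8, 10}  ✔
2) G + H = 7 + 7 = 14  ✔
3) 5H + 4G = 5(7) + 4(7) = 63, not 66  ✘
4) 7 = 8×0 + 7, so 8 does not divide 7  ✘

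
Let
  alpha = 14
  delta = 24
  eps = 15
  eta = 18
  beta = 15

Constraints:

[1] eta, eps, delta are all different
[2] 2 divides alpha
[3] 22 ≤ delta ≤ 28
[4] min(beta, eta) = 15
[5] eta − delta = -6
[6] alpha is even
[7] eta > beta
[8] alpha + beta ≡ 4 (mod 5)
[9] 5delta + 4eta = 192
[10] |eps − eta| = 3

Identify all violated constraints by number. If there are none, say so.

No violations.

[1] values 18, 15, 24 are pairwise distinct — OK.
[2] 14 / 2 = 7, so 2 divides 14 — OK.
[3] delta = 24 lies in [22, 28] — OK.
[4] min(15, 18) = 15 — OK.
[5] eta − delta = 18 − 24 = -6 — OK.
[6] alpha = 14 is even — OK.
[7] eta = 18, beta = 15; 18 > 15 — OK.
[8] alpha + beta = 29; 29 mod 5 = 4 — OK.
[9] 5delta + 4eta = 5(24) + 4(18) = 192 — OK.
[10] |15 − 18| = 3 — OK.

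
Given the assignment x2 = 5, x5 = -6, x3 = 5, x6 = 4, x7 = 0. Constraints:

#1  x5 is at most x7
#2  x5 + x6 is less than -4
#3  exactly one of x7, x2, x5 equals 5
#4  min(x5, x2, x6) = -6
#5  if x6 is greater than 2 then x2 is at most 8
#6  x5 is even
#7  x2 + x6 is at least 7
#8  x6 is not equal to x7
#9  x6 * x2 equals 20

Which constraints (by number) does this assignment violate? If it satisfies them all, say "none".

#1 x5 = -6, x7 = 0; -6 ≤ 0  OK
#2 x5 + x6 = -6 + 4 = -2; -2 ≥ -4, bound -4 not met  FAIL
#3 x7=0, x2=5, x5=-6; 1 of them equals 5  OK
#4 min(-6, 5, 4) = -6  OK
#5 x6 = 4 > 2, so we need x2 ≤ 8; x2 = 5 ≤ 8  OK
#6 x5 = -6 is even  OK
#7 x2 + x6 = 5 + 4 = 9; 9 ≥ 7  OK
#8 x6 = 4, x7 = 0; distinct  OK
#9 x6 * x2 = 4 * 5 = 20  OK

The assignment fails constraint 2.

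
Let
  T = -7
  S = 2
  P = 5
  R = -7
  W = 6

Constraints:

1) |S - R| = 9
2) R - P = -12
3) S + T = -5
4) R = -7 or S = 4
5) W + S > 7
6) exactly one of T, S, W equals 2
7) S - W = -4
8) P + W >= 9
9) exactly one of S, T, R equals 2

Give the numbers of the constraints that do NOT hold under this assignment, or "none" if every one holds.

1) |2 - (-7)| = 9 — holds.
2) R - P = -7 - 5 = -12 — holds.
3) S + T = 2 + (-7) = -5 — holds.
4) R = -7 = -7 (first disjunct) — holds.
5) W + S = 6 + 2 = 8; 8 > 7 — holds.
6) T=-7, S=2, W=6; 1 of them equals 2 — holds.
7) S - W = 2 - 6 = -4 — holds.
8) P + W = 5 + 6 = 11; 11 ≥ 9 — holds.
9) S=2, T=-7, R=-7; 1 of them equals 2 — holds.

None — every constraint holds.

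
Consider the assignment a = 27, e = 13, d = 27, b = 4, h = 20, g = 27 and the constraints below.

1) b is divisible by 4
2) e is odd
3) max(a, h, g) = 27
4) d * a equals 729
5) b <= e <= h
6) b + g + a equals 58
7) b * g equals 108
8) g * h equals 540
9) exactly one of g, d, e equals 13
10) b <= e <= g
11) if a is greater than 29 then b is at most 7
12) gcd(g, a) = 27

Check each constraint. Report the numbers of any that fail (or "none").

All constraints are satisfied.

1) 4 / 4 = 1, so 4 divides 4  OK
2) e = 13 is odd  OK
3) max(27, 20, 27) = 27  OK
4) d * a = 27 * 27 = 729  OK
5) values 4 <= 13 <= 20  OK
6) b + g + a = 4 + 27 + 27 = 58  OK
7) b * g = 4 * 27 = 108  OK
8) g * h = 27 * 20 = 540  OK
9) g=27, d=27, e=13; 1 of them equals 13  OK
10) values 4 <= 13 <= 27  OK
11) a = 27, not > 29; antecedent false, conditional vacuously true  OK
12) gcd(27, 27) = 27  OK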